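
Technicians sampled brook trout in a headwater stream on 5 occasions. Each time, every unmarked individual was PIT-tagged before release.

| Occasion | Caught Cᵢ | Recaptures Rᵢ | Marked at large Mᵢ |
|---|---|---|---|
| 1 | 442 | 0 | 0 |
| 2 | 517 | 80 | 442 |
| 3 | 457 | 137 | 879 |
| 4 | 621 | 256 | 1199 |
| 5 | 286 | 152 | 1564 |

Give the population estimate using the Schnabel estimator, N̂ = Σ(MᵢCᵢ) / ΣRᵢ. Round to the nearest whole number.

Σ MᵢCᵢ = 0·442 + 442·517 + 879·457 + 1199·621 + 1564·286 = 0 + 228514 + 401703 + 744579 + 447304 = 1822100
Σ Rᵢ = 0 + 80 + 137 + 256 + 152 = 625
N̂ = 1822100 / 625 ≈ 2915.4 → 2915

N ≈ 2915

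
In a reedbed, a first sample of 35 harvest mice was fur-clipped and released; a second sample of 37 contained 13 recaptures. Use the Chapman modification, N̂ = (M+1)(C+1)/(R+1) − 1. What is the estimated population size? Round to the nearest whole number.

N ≈ 97

N̂ = (35+1)(37+1)/(13+1) − 1 = 36·38/14 − 1
= 1368/14 − 1 ≈ 97.7 − 1 ≈ 96.7 → 97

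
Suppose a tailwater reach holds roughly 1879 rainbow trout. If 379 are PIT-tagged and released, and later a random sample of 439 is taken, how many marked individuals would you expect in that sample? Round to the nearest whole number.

The marked fraction of the population is 379/1879, so in a sample of 439 expect C·(M/N) marked.
E[R] = 379 × 439 / 1879 = 166381 / 1879 ≈ 88.5 → 89

expected recaptures ≈ 89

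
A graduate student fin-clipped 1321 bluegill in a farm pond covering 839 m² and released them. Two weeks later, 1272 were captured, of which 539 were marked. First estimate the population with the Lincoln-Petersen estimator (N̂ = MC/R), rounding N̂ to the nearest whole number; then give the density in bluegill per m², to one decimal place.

density ≈ 3.7 bluegill per m²

N̂ = 1321·1272/539 = 1680312/539 ≈ 3117.46 → 3117
Density = N̂ / area = 3117 / 839 ≈ 3.72 → 3.7 per m²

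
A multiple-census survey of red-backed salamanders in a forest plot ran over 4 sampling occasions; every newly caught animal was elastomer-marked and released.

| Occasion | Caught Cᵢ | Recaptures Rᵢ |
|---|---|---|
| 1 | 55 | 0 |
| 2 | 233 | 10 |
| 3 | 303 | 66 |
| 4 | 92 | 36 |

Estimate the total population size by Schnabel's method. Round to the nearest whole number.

Marked at large before each occasion: Mᵢ = Σⱼ<ᵢ (Cⱼ − Rⱼ) → M1=0, M2=55, M3=278, M4=515
Σ MᵢCᵢ = 0·55 + 55·233 + 278·303 + 515·92 = 0 + 12815 + 84234 + 47380 = 144429
Σ Rᵢ = 0 + 10 + 66 + 36 = 112
N̂ = 144429 / 112 ≈ 1289.5 → 1290

N ≈ 1290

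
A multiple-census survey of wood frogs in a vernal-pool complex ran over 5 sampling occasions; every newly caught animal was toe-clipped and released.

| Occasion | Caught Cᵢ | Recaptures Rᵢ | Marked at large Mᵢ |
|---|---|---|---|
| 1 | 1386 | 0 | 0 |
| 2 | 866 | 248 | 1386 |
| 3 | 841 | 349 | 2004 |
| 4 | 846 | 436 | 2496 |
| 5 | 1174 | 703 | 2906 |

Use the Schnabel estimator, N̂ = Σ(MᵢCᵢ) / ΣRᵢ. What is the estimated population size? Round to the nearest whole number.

Σ MᵢCᵢ = 0·1386 + 1386·866 + 2004·841 + 2496·846 + 2906·1174 = 0 + 1200276 + 1685364 + 2111616 + 3411644 = 8408900
Σ Rᵢ = 0 + 248 + 349 + 436 + 703 = 1736
N̂ = 8408900 / 1736 ≈ 4843.8 → 4844

N ≈ 4844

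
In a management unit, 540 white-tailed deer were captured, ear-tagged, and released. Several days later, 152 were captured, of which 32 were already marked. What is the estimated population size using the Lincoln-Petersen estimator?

N = 2565

The marked fraction in the recapture sample should equal the marked fraction in the population: 32/152 = 540/N.
N = (540 × 152) / 32 = 82080 / 32 = 2565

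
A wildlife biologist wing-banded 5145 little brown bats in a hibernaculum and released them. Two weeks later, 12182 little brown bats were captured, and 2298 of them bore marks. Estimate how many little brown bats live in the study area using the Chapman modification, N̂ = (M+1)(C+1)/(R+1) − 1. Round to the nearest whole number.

N̂ = (5145+1)(12182+1)/(2298+1) − 1 = 5146·12183/2299 − 1
= 62693718/2299 − 1 ≈ 27270.0 − 1 ≈ 27269.0 → 27269

N ≈ 27,269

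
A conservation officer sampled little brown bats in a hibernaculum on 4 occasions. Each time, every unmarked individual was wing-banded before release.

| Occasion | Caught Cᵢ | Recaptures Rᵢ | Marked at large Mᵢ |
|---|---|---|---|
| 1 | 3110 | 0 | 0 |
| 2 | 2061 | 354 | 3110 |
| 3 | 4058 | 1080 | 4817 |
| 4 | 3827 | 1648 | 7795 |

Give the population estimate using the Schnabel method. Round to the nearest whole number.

Σ MᵢCᵢ = 0·3110 + 3110·2061 + 4817·4058 + 7795·3827 = 0 + 6409710 + 19547386 + 29831465 = 55788561
Σ Rᵢ = 0 + 354 + 1080 + 1648 = 3082
N̂ = 55788561 / 3082 ≈ 18101.4 → 18101

N ≈ 18,101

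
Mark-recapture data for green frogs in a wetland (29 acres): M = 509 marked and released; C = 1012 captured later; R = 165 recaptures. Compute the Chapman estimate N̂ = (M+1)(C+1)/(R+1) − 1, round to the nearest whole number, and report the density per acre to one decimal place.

N̂ = 510·1013/166 − 1 = 516630/166 − 1 ≈ 3111.2 → 3111
Density = N̂ / area = 3111 / 29 ≈ 107.28 → 107.3 per acre

density ≈ 107.3 green frogs per acre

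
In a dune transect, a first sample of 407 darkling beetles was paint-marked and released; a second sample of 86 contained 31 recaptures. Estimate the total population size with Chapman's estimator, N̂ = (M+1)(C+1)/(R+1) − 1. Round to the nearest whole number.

N ≈ 1108

N̂ = (407+1)(86+1)/(31+1) − 1 = 408·87/32 − 1
= 35496/32 − 1 ≈ 1109.2 − 1 ≈ 1108.2 → 1108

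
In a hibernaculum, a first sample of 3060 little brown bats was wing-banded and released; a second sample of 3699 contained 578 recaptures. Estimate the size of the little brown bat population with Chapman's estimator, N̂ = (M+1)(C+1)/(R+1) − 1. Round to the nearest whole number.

N̂ = (3060+1)(3699+1)/(578+1) − 1 = 3061·3700/579 − 1
= 11325700/579 − 1 ≈ 19560.8 − 1 ≈ 19559.8 → 19560

N ≈ 19,560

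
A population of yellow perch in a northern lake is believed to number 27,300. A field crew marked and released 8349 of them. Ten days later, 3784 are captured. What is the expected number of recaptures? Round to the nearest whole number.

expected recaptures ≈ 1157

The marked fraction of the population is 8349/27300, so in a sample of 3784 expect C·(M/N) marked.
E[R] = 8349 × 3784 / 27300 = 31592616 / 27300 ≈ 1157.2 → 1157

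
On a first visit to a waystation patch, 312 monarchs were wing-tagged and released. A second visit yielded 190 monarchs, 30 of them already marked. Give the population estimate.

N = 1976

The marked fraction in the recapture sample should equal the marked fraction in the population: 30/190 = 312/N.
N = (312 × 190) / 30 = 59280 / 30 = 1976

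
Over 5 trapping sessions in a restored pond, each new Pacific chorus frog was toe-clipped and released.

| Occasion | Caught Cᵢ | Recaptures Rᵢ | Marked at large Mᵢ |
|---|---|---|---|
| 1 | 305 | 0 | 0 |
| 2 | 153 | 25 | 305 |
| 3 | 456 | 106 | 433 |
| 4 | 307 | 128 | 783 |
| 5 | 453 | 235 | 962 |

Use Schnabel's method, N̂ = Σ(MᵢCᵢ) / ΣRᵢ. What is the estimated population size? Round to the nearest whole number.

N ≈ 1863

Σ MᵢCᵢ = 0·305 + 305·153 + 433·456 + 783·307 + 962·453 = 0 + 46665 + 197448 + 240381 + 435786 = 920280
Σ Rᵢ = 0 + 25 + 106 + 128 + 235 = 494
N̂ = 920280 / 494 ≈ 1862.9 → 1863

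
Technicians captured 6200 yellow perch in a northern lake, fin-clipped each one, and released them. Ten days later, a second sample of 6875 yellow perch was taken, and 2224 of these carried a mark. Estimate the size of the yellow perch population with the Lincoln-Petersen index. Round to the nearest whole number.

N ≈ 19,166

If marked individuals mix randomly, R/C ≈ M/N, giving N ≈ M·C/R.
N = (6200 × 6875) / 2224 = 42625000 / 2224 ≈ 19165.9 → 19166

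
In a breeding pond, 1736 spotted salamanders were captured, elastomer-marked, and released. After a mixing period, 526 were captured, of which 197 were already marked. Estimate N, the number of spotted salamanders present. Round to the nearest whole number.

N ≈ 4635

N = (1736 × 526) / 197 = 913136 / 197 ≈ 4635.2 → 4635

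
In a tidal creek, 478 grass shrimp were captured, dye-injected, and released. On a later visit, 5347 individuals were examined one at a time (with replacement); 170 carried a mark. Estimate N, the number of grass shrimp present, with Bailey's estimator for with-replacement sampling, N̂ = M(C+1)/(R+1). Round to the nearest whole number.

N̂ = 478·(5347+1)/(170+1) = 478·5348/171 = 2556344/171 ≈ 14949.4 → 14949

N ≈ 14,949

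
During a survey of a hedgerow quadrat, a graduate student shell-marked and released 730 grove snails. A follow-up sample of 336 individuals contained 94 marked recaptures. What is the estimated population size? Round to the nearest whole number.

N ≈ 2609

If marked individuals mix randomly, R/C ≈ M/N, giving N ≈ M·C/R.
N = (730 × 336) / 94 = 245280 / 94 ≈ 2609.4 → 2609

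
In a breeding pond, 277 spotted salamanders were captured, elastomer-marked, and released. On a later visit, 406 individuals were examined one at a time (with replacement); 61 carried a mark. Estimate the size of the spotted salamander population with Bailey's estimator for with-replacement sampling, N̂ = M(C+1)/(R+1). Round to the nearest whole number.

N̂ = 277·(406+1)/(61+1) = 277·407/62 = 112739/62 ≈ 1818.4 → 1818

N ≈ 1818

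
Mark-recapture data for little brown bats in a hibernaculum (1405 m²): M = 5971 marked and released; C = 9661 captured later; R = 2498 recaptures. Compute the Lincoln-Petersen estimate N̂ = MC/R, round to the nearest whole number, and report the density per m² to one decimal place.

density ≈ 16.4 little brown bats per m²

N̂ = 5971·9661/2498 = 57685831/2498 ≈ 23092.8 → 23093
Density = N̂ / area = 23093 / 1405 ≈ 16.44 → 16.4 per m²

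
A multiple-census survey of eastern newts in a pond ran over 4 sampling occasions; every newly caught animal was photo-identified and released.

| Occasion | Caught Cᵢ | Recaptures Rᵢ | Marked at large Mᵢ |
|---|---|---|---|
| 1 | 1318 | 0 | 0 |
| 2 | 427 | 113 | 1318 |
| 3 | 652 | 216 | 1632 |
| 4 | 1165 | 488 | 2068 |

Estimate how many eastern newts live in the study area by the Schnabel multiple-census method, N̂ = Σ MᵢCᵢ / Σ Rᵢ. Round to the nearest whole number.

N ≈ 4940

Σ MᵢCᵢ = 0·1318 + 1318·427 + 1632·652 + 2068·1165 = 0 + 562786 + 1064064 + 2409220 = 4036070
Σ Rᵢ = 0 + 113 + 216 + 488 = 817
N̂ = 4036070 / 817 ≈ 4940.1 → 4940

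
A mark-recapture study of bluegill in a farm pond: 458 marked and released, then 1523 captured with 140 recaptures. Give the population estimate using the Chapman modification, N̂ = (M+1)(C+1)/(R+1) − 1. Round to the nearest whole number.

N ≈ 4960

N̂ = (458+1)(1523+1)/(140+1) − 1 = 459·1524/141 − 1
= 699516/141 − 1 ≈ 4961.1 − 1 ≈ 4960.1 → 4960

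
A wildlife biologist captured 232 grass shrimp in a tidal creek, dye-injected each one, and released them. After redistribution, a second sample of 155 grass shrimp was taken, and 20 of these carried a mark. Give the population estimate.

N = 1798

If marked individuals mix randomly, R/C ≈ M/N, giving N ≈ M·C/R.
N = (232 × 155) / 20 = 35960 / 20 = 1798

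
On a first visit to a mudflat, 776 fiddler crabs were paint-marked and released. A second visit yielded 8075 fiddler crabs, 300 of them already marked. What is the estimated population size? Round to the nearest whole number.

N ≈ 20,887

N = (776 × 8075) / 300 = 6266200 / 300 ≈ 20887.3 → 20887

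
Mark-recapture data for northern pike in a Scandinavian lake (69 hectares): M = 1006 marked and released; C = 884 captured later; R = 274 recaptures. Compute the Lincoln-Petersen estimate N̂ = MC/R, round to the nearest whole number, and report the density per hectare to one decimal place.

N̂ = 1006·884/274 = 889304/274 ≈ 3245.6 → 3246
Density = N̂ / area = 3246 / 69 ≈ 47.04 → 47.0 per hectare

density ≈ 47.0 northern pike per hectare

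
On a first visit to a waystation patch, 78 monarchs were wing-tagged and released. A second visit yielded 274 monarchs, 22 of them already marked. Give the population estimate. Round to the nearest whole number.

If marked individuals mix randomly, R/C ≈ M/N, giving N ≈ M·C/R.
N = (78 × 274) / 22 = 21372 / 22 ≈ 971.45 → 971

N ≈ 971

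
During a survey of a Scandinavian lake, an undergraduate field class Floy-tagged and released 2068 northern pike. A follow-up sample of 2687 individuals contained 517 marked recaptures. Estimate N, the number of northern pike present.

N = 10,748

The marked fraction in the recapture sample should equal the marked fraction in the population: 517/2687 = 2068/N.
N = (2068 × 2687) / 517 = 5556716 / 517 = 10748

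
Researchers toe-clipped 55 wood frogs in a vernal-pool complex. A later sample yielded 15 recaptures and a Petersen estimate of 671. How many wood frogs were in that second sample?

From N = M·C/R: C = N·R / M = 671·15 / 55 = 10065 / 55 = 183.

C = 183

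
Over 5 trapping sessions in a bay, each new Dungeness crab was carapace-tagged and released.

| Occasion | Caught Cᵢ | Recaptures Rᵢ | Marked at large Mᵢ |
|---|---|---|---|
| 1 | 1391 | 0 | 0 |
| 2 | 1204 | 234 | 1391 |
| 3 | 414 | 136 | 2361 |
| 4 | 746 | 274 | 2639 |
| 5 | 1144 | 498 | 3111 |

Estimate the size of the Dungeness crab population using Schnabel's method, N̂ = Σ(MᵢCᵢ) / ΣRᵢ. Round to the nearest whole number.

N ≈ 7163

Σ MᵢCᵢ = 0·1391 + 1391·1204 + 2361·414 + 2639·746 + 3111·1144 = 0 + 1674764 + 977454 + 1968694 + 3558984 = 8179896
Σ Rᵢ = 0 + 234 + 136 + 274 + 498 = 1142
N̂ = 8179896 / 1142 ≈ 7162.8 → 7163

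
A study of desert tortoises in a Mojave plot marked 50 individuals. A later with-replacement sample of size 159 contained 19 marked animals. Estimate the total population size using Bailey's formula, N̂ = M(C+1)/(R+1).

N̂ = 50·(159+1)/(19+1) = 50·160/20 = 8000/20 = 400

N = 400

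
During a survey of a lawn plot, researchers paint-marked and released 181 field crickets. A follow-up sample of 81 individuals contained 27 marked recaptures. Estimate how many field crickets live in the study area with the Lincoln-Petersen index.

Lincoln-Petersen assumes M/N = R/C, so N = M·C / R.
N = (181 × 81) / 27 = 14661 / 27 = 543

N = 543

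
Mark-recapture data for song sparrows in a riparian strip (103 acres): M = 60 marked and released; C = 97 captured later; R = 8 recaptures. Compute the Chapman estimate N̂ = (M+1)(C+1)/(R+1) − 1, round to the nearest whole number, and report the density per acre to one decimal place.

density ≈ 6.4 song sparrows per acre

N̂ = 61·98/9 − 1 = 5978/9 − 1 ≈ 663.2 → 663
Density = N̂ / area = 663 / 103 ≈ 6.44 → 6.4 per acre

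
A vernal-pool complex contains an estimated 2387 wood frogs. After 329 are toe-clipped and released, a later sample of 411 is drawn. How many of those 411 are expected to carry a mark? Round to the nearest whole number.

The marked fraction of the population is 329/2387, so in a sample of 411 expect C·(M/N) marked.
E[R] = 329 × 411 / 2387 = 135219 / 2387 ≈ 56.6 → 57

expected recaptures ≈ 57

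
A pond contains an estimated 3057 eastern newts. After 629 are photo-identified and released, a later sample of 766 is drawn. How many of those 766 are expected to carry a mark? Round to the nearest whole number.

The marked fraction of the population is 629/3057, so in a sample of 766 expect C·(M/N) marked.
E[R] = 629 × 766 / 3057 = 481814 / 3057 ≈ 157.6 → 158

expected recaptures ≈ 158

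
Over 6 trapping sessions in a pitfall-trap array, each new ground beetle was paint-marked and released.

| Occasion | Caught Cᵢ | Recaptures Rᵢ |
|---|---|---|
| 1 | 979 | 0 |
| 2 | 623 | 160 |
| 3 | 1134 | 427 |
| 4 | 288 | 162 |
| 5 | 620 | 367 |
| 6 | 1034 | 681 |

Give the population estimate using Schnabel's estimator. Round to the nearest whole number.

Marked at large before each occasion: Mᵢ = Σⱼ<ᵢ (Cⱼ − Rⱼ) → M1=0, M2=979, M3=1442, M4=2149, M5=2275, M6=2528
Σ MᵢCᵢ = 0·979 + 979·623 + 1442·1134 + 2149·288 + 2275·620 + 2528·1034 = 0 + 609917 + 1635228 + 618912 + 1410500 + 2613952 = 6888509
Σ Rᵢ = 0 + 160 + 427 + 162 + 367 + 681 = 1797
N̂ = 6888509 / 1797 ≈ 3833.3 → 3833

N ≈ 3833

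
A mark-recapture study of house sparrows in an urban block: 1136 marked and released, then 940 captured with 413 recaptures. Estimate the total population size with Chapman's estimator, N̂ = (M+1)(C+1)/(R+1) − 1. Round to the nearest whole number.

N ≈ 2583

N̂ = (1136+1)(940+1)/(413+1) − 1 = 1137·941/414 − 1
= 1069917/414 − 1 ≈ 2584.3 − 1 ≈ 2583.3 → 2583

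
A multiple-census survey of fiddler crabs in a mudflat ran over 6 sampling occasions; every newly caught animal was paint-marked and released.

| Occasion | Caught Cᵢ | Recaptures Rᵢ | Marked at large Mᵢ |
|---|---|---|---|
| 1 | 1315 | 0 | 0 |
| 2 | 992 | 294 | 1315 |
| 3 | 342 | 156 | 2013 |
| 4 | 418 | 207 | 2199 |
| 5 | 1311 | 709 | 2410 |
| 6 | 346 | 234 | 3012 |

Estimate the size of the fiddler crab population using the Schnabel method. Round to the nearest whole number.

N ≈ 4446

Σ MᵢCᵢ = 0·1315 + 1315·992 + 2013·342 + 2199·418 + 2410·1311 + 3012·346 = 0 + 1304480 + 688446 + 919182 + 3159510 + 1042152 = 7113770
Σ Rᵢ = 0 + 294 + 156 + 207 + 709 + 234 = 1600
N̂ = 7113770 / 1600 ≈ 4446.1 → 4446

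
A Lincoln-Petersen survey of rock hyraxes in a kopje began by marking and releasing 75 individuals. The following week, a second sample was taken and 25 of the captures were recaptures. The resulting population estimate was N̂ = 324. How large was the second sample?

From N = M·C/R: C = N·R / M = 324·25 / 75 = 8100 / 75 = 108.

C = 108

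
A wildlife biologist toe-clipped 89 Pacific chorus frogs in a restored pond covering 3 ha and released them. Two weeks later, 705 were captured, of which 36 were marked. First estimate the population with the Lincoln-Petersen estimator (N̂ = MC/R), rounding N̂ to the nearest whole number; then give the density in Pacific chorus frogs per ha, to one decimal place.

N̂ = 89·705/36 = 62745/36 ≈ 1742.9 → 1743
Density = N̂ / area = 1743 / 3 = 581.0 per ha

density ≈ 581.0 Pacific chorus frogs per ha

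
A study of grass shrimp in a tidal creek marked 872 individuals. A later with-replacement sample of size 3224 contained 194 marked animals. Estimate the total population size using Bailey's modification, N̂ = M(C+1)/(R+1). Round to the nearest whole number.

N̂ = 872·(3224+1)/(194+1) = 872·3225/195 = 2812200/195 ≈ 14421.5 → 14422

N ≈ 14,422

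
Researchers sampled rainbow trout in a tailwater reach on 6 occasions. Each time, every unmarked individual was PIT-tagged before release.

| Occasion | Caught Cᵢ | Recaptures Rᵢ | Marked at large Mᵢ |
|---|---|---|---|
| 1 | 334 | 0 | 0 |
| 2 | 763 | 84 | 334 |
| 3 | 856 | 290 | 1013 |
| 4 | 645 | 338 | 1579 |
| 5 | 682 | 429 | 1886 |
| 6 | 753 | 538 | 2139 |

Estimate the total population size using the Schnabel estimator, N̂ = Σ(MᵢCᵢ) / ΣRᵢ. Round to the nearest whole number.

N ≈ 3000

Σ MᵢCᵢ = 0·334 + 334·763 + 1013·856 + 1579·645 + 1886·682 + 2139·753 = 0 + 254842 + 867128 + 1018455 + 1286252 + 1610667 = 5037344
Σ Rᵢ = 0 + 84 + 290 + 338 + 429 + 538 = 1679
N̂ = 5037344 / 1679 ≈ 3000.2 → 3000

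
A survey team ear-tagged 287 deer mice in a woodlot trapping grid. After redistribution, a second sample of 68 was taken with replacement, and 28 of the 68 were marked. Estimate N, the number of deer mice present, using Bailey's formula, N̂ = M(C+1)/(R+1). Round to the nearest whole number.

N ≈ 683

N̂ = 287·(68+1)/(28+1) = 287·69/29 = 19803/29 ≈ 682.9 → 683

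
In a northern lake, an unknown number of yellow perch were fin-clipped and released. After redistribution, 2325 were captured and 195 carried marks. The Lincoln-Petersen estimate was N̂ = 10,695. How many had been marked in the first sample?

From N = M·C/R: M = N·R / C = 10695·195 / 2325 = 2085525 / 2325 = 897.

M = 897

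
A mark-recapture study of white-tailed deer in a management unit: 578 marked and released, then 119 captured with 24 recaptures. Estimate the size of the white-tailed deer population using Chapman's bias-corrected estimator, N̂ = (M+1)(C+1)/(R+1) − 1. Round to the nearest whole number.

N ≈ 2778

N̂ = (578+1)(119+1)/(24+1) − 1 = 579·120/25 − 1
= 69480/25 − 1 ≈ 2779.2 − 1 ≈ 2778.2 → 2778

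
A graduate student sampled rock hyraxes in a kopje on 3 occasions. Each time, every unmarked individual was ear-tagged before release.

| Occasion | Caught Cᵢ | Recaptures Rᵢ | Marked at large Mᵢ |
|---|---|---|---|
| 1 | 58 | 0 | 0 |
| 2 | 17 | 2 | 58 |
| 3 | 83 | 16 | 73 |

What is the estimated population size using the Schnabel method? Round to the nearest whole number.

Σ MᵢCᵢ = 0·58 + 58·17 + 73·83 = 0 + 986 + 6059 = 7045
Σ Rᵢ = 0 + 2 + 16 = 18
N̂ = 7045 / 18 ≈ 391.4 → 391

N ≈ 391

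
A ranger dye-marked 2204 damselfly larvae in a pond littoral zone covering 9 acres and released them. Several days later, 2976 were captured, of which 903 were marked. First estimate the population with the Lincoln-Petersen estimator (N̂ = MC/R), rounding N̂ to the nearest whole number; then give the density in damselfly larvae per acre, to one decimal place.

density ≈ 807.1 damselfly larvae per acre

N̂ = 2204·2976/903 = 6559104/903 ≈ 7263.7 → 7264
Density = N̂ / area = 7264 / 9 ≈ 807.11 → 807.1 per acre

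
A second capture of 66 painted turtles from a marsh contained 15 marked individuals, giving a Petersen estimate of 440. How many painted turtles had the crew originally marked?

From N = M·C/R: M = N·R / C = 440·15 / 66 = 6600 / 66 = 100.

M = 100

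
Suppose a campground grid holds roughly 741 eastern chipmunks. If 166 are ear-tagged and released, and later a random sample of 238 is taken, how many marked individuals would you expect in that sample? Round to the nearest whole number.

expected recaptures ≈ 53

The marked fraction of the population is 166/741, so in a sample of 238 expect C·(M/N) marked.
E[R] = 166 × 238 / 741 = 39508 / 741 ≈ 53.3 → 53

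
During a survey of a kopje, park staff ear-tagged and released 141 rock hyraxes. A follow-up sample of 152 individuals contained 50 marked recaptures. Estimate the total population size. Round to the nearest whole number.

N ≈ 429

Lincoln-Petersen assumes M/N = R/C, so N = M·C / R.
N = (141 × 152) / 50 = 21432 / 50 ≈ 428.6 → 429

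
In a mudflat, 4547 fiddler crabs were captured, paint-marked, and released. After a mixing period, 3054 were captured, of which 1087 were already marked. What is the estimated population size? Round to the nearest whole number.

N = (4547 × 3054) / 1087 = 13886538 / 1087 ≈ 12775.1 → 12775

N ≈ 12,775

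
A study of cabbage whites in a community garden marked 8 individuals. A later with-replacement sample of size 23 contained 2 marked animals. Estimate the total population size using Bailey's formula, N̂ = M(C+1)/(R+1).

N = 64

N̂ = 8·(23+1)/(2+1) = 8·24/3 = 192/3 = 64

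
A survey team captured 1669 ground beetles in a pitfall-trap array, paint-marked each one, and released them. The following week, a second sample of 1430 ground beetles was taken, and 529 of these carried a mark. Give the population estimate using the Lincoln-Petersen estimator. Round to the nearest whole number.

Lincoln-Petersen assumes M/N = R/C, so N = M·C / R.
N = (1669 × 1430) / 529 = 2386670 / 529 ≈ 4511.7 → 4512

N ≈ 4512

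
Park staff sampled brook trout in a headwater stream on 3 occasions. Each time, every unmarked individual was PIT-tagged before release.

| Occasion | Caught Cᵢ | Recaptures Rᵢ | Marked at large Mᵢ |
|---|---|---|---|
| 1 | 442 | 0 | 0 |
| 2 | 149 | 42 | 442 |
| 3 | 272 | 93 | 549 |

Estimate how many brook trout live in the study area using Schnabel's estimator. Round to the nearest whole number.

N ≈ 1594

Σ MᵢCᵢ = 0·442 + 442·149 + 549·272 = 0 + 65858 + 149328 = 215186
Σ Rᵢ = 0 + 42 + 93 = 135
N̂ = 215186 / 135 ≈ 1594.0 → 1594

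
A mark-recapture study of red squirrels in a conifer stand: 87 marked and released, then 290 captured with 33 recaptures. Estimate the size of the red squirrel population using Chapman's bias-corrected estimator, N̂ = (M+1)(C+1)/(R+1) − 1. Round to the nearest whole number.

N ≈ 752

N̂ = (87+1)(290+1)/(33+1) − 1 = 88·291/34 − 1
= 25608/34 − 1 ≈ 753.2 − 1 ≈ 752.2 → 752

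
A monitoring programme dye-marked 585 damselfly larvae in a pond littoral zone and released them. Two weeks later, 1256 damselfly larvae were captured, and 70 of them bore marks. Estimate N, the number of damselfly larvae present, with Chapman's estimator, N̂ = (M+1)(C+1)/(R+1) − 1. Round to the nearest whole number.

N ≈ 10,374

N̂ = (585+1)(1256+1)/(70+1) − 1 = 586·1257/71 − 1
= 736602/71 − 1 ≈ 10374.7 − 1 ≈ 10373.7 → 10374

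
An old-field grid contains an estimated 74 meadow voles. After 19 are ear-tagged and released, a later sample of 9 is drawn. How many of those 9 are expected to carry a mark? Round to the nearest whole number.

expected recaptures ≈ 2

Expected recaptures E[R] = M·C / N.
E[R] = 19 × 9 / 74 = 171 / 74 ≈ 2.3 → 2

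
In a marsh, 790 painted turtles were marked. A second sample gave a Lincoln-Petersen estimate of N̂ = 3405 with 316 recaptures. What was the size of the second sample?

C = 1362

From N = M·C/R: C = N·R / M = 3405·316 / 790 = 1075980 / 790 = 1362.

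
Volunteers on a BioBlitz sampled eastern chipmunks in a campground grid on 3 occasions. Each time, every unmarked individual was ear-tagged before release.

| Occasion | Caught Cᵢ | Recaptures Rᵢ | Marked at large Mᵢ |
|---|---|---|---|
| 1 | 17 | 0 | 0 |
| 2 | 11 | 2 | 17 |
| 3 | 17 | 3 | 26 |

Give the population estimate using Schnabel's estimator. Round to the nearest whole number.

Σ MᵢCᵢ = 0·17 + 17·11 + 26·17 = 0 + 187 + 442 = 629
Σ Rᵢ = 0 + 2 + 3 = 5
N̂ = 629 / 5 ≈ 125.8 → 126

N ≈ 126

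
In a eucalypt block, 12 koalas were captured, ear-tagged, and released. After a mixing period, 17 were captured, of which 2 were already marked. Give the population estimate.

N = (12 × 17) / 2 = 204 / 2 = 102

N = 102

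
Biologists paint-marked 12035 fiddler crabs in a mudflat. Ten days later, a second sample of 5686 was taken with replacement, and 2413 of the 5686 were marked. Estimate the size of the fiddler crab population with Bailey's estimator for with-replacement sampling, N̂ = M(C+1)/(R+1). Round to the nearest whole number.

N ≈ 28,353

N̂ = 12035·(5686+1)/(2413+1) = 12035·5687/2414 = 68443045/2414 ≈ 28352.5 → 28353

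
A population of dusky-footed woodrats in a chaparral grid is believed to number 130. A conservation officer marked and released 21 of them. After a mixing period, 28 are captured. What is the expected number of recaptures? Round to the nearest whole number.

expected recaptures ≈ 5

Expected recaptures E[R] = M·C / N.
E[R] = 21 × 28 / 130 = 588 / 130 ≈ 4.5 → 5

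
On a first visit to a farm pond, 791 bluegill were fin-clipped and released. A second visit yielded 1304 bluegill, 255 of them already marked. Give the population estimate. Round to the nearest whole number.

N = (791 × 1304) / 255 = 1031464 / 255 ≈ 4045.0 → 4045

N ≈ 4045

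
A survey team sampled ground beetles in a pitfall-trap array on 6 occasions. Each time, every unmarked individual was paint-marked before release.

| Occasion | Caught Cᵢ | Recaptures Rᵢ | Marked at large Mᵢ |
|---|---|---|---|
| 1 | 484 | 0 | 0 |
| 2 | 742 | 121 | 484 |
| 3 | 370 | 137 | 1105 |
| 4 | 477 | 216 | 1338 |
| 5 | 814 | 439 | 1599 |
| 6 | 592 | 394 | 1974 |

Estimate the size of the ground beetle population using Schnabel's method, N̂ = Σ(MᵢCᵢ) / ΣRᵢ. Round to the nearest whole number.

Σ MᵢCᵢ = 0·484 + 484·742 + 1105·370 + 1338·477 + 1599·814 + 1974·592 = 0 + 359128 + 408850 + 638226 + 1301586 + 1168608 = 3876398
Σ Rᵢ = 0 + 121 + 137 + 216 + 439 + 394 = 1307
N̂ = 3876398 / 1307 ≈ 2965.9 → 2966

N ≈ 2966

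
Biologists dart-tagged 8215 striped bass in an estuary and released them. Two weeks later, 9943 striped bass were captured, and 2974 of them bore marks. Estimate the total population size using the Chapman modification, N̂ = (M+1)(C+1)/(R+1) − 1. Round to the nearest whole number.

N ≈ 27,461

N̂ = (8215+1)(9943+1)/(2974+1) − 1 = 8216·9944/2975 − 1
= 81699904/2975 − 1 ≈ 27462.2 − 1 ≈ 27461.2 → 27461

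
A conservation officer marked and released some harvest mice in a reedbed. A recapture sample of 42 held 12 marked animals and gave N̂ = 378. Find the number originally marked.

M = 108

From N = M·C/R: M = N·R / C = 378·12 / 42 = 4536 / 42 = 108.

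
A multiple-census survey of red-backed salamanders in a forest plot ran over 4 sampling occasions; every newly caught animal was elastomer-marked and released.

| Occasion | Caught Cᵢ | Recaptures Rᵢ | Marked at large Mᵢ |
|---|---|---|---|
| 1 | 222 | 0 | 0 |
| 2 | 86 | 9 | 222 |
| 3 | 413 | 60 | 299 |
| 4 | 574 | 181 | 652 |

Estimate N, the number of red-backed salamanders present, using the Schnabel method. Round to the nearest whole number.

Σ MᵢCᵢ = 0·222 + 222·86 + 299·413 + 652·574 = 0 + 19092 + 123487 + 374248 = 516827
Σ Rᵢ = 0 + 9 + 60 + 181 = 250
N̂ = 516827 / 250 ≈ 2067.3 → 2067

N ≈ 2067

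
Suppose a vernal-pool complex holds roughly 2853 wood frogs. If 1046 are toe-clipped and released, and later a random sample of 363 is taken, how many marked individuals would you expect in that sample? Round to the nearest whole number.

The marked fraction of the population is 1046/2853, so in a sample of 363 expect C·(M/N) marked.
E[R] = 1046 × 363 / 2853 = 379698 / 2853 ≈ 133.1 → 133

expected recaptures ≈ 133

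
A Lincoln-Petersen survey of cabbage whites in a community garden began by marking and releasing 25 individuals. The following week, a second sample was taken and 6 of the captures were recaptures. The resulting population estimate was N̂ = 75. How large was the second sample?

From N = M·C/R: C = N·R / M = 75·6 / 25 = 450 / 25 = 18.

C = 18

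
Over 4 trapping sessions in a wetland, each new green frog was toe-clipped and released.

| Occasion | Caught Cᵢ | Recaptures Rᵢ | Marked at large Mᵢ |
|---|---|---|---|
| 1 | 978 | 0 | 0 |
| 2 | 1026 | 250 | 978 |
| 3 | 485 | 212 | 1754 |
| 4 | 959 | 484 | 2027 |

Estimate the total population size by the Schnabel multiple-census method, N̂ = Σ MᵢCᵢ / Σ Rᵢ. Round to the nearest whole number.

N ≈ 4015

Σ MᵢCᵢ = 0·978 + 978·1026 + 1754·485 + 2027·959 = 0 + 1003428 + 850690 + 1943893 = 3798011
Σ Rᵢ = 0 + 250 + 212 + 484 = 946
N̂ = 3798011 / 946 ≈ 4014.8 → 4015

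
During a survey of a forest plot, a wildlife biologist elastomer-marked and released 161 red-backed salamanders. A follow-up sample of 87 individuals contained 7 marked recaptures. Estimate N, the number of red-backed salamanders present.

N = 2001

If marked individuals mix randomly, R/C ≈ M/N, giving N ≈ M·C/R.
N = (161 × 87) / 7 = 14007 / 7 = 2001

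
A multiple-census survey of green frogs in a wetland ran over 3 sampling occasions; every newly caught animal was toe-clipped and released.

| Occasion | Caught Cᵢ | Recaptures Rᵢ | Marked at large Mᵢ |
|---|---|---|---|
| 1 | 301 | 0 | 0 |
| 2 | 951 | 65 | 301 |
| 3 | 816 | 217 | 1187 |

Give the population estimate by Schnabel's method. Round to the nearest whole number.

Σ MᵢCᵢ = 0·301 + 301·951 + 1187·816 = 0 + 286251 + 968592 = 1254843
Σ Rᵢ = 0 + 65 + 217 = 282
N̂ = 1254843 / 282 ≈ 4449.8 → 4450

N ≈ 4450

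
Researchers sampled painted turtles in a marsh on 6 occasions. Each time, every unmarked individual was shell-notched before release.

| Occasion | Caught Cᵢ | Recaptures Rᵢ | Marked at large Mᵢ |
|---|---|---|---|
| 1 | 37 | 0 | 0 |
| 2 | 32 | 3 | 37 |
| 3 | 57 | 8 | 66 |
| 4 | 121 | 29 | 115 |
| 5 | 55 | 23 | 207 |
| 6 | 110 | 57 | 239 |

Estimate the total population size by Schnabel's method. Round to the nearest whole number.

N ≈ 471

Σ MᵢCᵢ = 0·37 + 37·32 + 66·57 + 115·121 + 207·55 + 239·110 = 0 + 1184 + 3762 + 13915 + 11385 + 26290 = 56536
Σ Rᵢ = 0 + 3 + 8 + 29 + 23 + 57 = 120
N̂ = 56536 / 120 ≈ 471.1 → 471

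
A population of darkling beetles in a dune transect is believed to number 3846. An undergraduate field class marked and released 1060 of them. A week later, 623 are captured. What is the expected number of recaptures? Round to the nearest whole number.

expected recaptures ≈ 172

Expected recaptures E[R] = M·C / N.
E[R] = 1060 × 623 / 3846 = 660380 / 3846 ≈ 171.7 → 172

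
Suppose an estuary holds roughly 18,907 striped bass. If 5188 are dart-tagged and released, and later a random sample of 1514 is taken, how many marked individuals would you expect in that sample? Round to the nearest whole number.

expected recaptures ≈ 415

Expected recaptures E[R] = M·C / N.
E[R] = 5188 × 1514 / 18907 = 7854632 / 18907 ≈ 415.4 → 415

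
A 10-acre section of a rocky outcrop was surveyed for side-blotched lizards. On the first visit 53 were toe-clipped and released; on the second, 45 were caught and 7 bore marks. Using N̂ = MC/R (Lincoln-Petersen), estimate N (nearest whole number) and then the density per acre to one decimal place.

N̂ = 53·45/7 = 2385/7 ≈ 340.7 → 341
Density = N̂ / area = 341 / 10 ≈ 34.10 → 34.1 per acre

density ≈ 34.1 side-blotched lizards per acre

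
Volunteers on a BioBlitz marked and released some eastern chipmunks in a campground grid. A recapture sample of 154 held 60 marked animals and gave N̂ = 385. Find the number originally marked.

From N = M·C/R: M = N·R / C = 385·60 / 154 = 23100 / 154 = 150.

M = 150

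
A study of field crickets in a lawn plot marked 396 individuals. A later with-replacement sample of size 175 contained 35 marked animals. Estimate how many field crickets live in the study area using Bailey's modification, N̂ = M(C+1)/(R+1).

N = 1936

N̂ = 396·(175+1)/(35+1) = 396·176/36 = 69696/36 = 1936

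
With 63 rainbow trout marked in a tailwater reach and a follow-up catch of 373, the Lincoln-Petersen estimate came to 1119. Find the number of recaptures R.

R = 21

From N = M·C/R: R = M·C / N = 63·373 / 1119 = 23499 / 1119 = 21.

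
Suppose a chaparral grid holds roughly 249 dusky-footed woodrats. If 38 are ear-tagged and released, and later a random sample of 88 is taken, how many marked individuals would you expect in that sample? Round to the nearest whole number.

The marked fraction of the population is 38/249, so in a sample of 88 expect C·(M/N) marked.
E[R] = 38 × 88 / 249 = 3344 / 249 ≈ 13.4 → 13

expected recaptures ≈ 13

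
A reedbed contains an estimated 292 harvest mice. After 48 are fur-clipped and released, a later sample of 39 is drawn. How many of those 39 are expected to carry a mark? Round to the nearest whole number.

expected recaptures ≈ 6

The marked fraction of the population is 48/292, so in a sample of 39 expect C·(M/N) marked.
E[R] = 48 × 39 / 292 = 1872 / 292 ≈ 6.4 → 6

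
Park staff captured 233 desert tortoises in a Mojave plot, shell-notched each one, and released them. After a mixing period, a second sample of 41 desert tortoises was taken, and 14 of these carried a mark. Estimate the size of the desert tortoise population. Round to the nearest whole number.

Lincoln-Petersen assumes M/N = R/C, so N = M·C / R.
N = (233 × 41) / 14 = 9553 / 14 ≈ 682.4 → 682

N ≈ 682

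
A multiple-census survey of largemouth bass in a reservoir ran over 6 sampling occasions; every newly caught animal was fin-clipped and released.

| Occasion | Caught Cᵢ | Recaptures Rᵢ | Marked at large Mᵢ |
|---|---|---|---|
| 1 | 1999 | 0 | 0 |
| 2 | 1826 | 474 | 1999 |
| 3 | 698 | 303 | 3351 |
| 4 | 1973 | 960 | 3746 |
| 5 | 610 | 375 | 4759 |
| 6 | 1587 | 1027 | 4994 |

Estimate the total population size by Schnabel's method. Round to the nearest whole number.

Σ MᵢCᵢ = 0·1999 + 1999·1826 + 3351·698 + 3746·1973 + 4759·610 + 4994·1587 = 0 + 3650174 + 2338998 + 7390858 + 2902990 + 7925478 = 24208498
Σ Rᵢ = 0 + 474 + 303 + 960 + 375 + 1027 = 3139
N̂ = 24208498 / 3139 ≈ 7712.2 → 7712

N ≈ 7712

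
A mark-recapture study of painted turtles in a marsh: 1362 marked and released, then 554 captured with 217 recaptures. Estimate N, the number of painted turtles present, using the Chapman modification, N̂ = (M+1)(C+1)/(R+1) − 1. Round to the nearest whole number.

N̂ = (1362+1)(554+1)/(217+1) − 1 = 1363·555/218 − 1
= 756465/218 − 1 ≈ 3470.0 − 1 ≈ 3469.0 → 3469

N ≈ 3469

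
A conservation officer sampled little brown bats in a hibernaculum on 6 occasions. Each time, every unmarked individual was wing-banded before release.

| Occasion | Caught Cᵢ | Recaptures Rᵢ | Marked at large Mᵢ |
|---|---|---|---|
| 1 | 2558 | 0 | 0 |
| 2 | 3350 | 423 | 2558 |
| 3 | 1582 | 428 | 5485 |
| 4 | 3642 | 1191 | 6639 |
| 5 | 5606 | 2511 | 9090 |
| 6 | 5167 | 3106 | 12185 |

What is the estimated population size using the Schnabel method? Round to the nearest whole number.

Σ MᵢCᵢ = 0·2558 + 2558·3350 + 5485·1582 + 6639·3642 + 9090·5606 + 12185·5167 = 0 + 8569300 + 8677270 + 24179238 + 50958540 + 62959895 = 155344243
Σ Rᵢ = 0 + 423 + 428 + 1191 + 2511 + 3106 = 7659
N̂ = 155344243 / 7659 ≈ 20282.6 → 20283

N ≈ 20,283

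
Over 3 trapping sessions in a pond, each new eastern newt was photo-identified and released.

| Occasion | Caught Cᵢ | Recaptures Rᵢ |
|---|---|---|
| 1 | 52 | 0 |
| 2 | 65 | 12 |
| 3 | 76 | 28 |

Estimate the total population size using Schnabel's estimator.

N = 284

Marked at large before each occasion: Mᵢ = Σⱼ<ᵢ (Cⱼ − Rⱼ) → M1=0, M2=52, M3=105
Σ MᵢCᵢ = 0·52 + 52·65 + 105·76 = 0 + 3380 + 7980 = 11360
Σ Rᵢ = 0 + 12 + 28 = 40
N̂ = 11360 / 40 = 284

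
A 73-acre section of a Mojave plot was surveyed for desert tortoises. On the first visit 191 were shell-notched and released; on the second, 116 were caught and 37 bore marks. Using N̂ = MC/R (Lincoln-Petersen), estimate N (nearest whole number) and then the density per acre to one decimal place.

N̂ = 191·116/37 = 22156/37 ≈ 598.8 → 599
Density = N̂ / area = 599 / 73 ≈ 8.21 → 8.2 per acre

density ≈ 8.2 desert tortoises per acre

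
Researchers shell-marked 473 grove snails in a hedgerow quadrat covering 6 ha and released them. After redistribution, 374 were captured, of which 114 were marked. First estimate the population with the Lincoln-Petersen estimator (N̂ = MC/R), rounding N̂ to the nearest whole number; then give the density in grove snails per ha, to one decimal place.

density ≈ 258.7 grove snails per ha

N̂ = 473·374/114 = 176902/114 ≈ 1551.8 → 1552
Density = N̂ / area = 1552 / 6 ≈ 258.67 → 258.7 per ha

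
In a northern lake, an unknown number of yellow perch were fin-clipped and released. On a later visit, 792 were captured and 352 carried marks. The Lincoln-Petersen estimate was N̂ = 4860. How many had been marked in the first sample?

M = 2160

From N = M·C/R: M = N·R / C = 4860·352 / 792 = 1710720 / 792 = 2160.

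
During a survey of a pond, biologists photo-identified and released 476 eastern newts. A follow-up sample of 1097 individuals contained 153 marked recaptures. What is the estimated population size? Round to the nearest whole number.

N ≈ 3413

If marked individuals mix randomly, R/C ≈ M/N, giving N ≈ M·C/R.
N = (476 × 1097) / 153 = 522172 / 153 ≈ 3412.9 → 3413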